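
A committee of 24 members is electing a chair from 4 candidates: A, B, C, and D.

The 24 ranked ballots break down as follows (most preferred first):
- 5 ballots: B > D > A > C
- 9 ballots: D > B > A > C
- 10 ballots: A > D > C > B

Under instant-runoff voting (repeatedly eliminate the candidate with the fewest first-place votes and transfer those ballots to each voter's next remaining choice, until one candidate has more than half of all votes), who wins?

D

Round 1: A 10, B 5, C 0, D 9. C eliminated.
Round 2: A 10, B 5, D 9. B eliminated.
Round 3: A 10, D 14. D has a majority (≥13).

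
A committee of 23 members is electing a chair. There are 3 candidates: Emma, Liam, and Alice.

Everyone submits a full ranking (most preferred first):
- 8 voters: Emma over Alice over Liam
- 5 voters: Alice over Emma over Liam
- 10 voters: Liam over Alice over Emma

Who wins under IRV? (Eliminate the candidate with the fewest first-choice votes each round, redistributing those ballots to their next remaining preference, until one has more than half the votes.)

Emma

Round 1: Emma 8, Liam 10, Alice 5. Alice eliminated.
Round 2: Emma 13, Liam 10. Emma has a majority (≥12).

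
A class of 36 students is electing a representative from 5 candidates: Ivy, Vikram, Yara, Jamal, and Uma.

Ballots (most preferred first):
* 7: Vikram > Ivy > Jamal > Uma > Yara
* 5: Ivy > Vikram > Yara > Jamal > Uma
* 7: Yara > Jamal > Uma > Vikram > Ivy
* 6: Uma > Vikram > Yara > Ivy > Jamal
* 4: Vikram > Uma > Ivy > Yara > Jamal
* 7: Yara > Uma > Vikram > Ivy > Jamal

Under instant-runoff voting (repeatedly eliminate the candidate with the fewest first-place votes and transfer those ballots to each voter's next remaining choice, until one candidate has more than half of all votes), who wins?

Vikram

Round 1: Ivy 5, Vikram 11, Yara 14, Jamal 0, Uma 6. Jamal eliminated.
Round 2: Ivy 5, Vikram 11, Yara 14, Uma 6. Ivy eliminated.
Round 3: Vikram 16, Yara 14, Uma 6. Uma eliminated.
Round 4: Vikram 22, Yara 14. Vikram has a majority (≥19).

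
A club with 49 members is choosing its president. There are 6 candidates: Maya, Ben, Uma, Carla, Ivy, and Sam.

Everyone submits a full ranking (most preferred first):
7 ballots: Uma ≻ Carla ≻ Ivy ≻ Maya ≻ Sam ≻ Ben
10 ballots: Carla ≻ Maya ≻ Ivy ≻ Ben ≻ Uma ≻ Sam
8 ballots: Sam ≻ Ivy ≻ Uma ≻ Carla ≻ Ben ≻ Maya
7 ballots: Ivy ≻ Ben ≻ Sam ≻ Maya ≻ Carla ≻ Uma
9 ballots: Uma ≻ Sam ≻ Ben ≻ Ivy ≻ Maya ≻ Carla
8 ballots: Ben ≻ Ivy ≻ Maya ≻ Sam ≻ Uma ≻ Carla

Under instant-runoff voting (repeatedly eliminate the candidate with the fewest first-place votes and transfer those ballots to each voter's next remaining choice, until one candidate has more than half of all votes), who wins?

Ben

Round 1: Maya 0, Ben 8, Uma 16, Carla 10, Ivy 7, Sam 8. Maya eliminated.
Round 2: Ben 8, Uma 16, Carla 10, Ivy 7, Sam 8. Ivy eliminated.
Round 3: Ben 15, Uma 16, Carla 10, Sam 8. Sam eliminated.
Round 4: Ben 15, Uma 24, Carla 10. Carla eliminated.
Round 5: Ben 25, Uma 24. Ben has a majority (≥25).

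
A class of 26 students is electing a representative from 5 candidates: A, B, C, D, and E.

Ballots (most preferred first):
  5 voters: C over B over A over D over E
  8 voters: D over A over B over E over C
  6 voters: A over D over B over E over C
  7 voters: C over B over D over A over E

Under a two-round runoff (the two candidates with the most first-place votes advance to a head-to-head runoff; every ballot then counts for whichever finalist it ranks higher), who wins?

Round 1 first-place votes: A 6, B 0, C 12, D 8, E 0. C and D advance.
Runoff: C is ranked above D on 12 ballots, D above C on 14.

D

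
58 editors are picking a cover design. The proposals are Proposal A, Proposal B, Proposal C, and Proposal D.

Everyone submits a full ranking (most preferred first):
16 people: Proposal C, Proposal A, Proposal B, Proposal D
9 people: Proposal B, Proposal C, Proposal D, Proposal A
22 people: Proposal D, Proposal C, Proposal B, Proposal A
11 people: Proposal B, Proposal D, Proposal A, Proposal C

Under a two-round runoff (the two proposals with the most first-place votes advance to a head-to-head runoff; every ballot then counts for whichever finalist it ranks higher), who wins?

Proposal B

Round 1 first-place votes: Proposal A 0, Proposal B 20, Proposal C 16, Proposal D 22. Proposal D and Proposal B advance.
Runoff: Proposal D is ranked above Proposal B on 22 ballots, Proposal B above Proposal D on 36.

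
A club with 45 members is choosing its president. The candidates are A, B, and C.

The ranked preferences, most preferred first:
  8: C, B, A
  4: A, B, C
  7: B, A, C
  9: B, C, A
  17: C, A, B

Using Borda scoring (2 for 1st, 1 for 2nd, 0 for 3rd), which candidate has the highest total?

C

A: 8×0 + 4×2 + 7×1 + 9×0 + 17×1 = 32
B: 8×1 + 4×1 + 7×2 + 9×2 + 17×0 = 44
C: 8×2 + 4×0 + 7×0 + 9×1 + 17×2 = 59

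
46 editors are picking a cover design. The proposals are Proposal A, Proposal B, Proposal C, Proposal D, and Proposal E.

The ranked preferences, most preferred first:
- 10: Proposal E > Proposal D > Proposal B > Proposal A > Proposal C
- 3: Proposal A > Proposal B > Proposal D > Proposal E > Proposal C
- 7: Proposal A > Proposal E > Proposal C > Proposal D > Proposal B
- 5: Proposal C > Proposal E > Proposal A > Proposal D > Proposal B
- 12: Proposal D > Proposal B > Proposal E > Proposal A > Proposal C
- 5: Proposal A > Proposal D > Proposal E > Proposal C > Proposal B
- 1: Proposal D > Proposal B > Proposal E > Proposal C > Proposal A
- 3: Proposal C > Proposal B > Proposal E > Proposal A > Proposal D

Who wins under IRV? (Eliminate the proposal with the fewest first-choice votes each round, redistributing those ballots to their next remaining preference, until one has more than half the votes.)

Proposal E

Round 1: Proposal A 15, Proposal B 0, Proposal C 8, Proposal D 13, Proposal E 10. Proposal B eliminated.
Round 2: Proposal A 15, Proposal C 8, Proposal D 13, Proposal E 10. Proposal C eliminated.
Round 3: Proposal A 15, Proposal D 13, Proposal E 18. Proposal D eliminated.
Round 4: Proposal A 15, Proposal E 31. Proposal E has a majority (≥24).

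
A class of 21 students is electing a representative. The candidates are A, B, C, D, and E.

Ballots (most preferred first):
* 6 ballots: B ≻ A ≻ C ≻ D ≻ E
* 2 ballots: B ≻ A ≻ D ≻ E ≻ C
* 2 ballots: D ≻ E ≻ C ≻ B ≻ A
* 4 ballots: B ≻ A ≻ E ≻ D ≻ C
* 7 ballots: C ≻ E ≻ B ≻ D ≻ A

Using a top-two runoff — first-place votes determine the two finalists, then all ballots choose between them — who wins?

B

Round 1 first-place votes: A 0, B 12, C 7, D 2, E 0. B and C advance.
Runoff: B is ranked above C on 12 ballots, C above B on 9.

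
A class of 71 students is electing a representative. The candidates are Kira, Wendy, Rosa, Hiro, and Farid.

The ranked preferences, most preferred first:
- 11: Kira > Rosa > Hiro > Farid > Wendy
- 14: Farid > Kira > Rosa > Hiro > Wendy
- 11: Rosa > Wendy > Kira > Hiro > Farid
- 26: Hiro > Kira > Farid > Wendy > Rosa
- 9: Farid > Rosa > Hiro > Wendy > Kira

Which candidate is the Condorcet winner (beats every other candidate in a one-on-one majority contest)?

Kira vs Wendy: 51–20
Kira vs Rosa: 51–20
Kira vs Hiro: 36–35
Kira vs Farid: 48–23
Kira beats every other candidate.

Kira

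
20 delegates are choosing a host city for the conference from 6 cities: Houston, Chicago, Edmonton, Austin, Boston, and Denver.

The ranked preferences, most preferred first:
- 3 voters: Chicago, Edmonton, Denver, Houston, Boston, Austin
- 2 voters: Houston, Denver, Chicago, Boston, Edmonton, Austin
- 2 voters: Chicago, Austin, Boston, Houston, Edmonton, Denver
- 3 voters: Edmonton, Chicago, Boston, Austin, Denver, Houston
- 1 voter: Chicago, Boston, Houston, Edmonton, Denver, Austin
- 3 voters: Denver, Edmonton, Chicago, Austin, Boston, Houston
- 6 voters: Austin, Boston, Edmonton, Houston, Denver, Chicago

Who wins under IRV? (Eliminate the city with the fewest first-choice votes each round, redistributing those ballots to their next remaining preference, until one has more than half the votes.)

Chicago

Round 1: Houston 2, Chicago 6, Edmonton 3, Austin 6, Boston 0, Denver 3. Boston eliminated.
Round 2: Houston 2, Chicago 6, Edmonton 3, Austin 6, Denver 3. Houston eliminated.
Round 3: Chicago 6, Edmonton 3, Austin 6, Denver 5. Edmonton eliminated.
Round 4: Chicago 9, Austin 6, Denver 5. Denver eliminated.
Round 5: Chicago 14, Austin 6. Chicago has a majority (≥11).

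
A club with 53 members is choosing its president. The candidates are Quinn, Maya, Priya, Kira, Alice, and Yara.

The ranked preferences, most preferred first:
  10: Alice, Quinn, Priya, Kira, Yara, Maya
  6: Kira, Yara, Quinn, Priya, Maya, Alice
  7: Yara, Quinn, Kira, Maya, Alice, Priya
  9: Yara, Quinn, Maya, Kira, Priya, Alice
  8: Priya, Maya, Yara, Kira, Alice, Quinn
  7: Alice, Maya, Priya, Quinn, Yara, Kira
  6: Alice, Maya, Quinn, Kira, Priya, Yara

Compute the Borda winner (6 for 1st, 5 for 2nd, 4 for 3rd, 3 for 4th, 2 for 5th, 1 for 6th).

Quinn

Quinn: 10×5 + 6×4 + 7×5 + 9×5 + 8×1 + 7×3 + 6×4 = 207
Maya: 10×1 + 6×2 + 7×3 + 9×4 + 8×5 + 7×5 + 6×5 = 184
Priya: 10×4 + 6×3 + 7×1 + 9×2 + 8×6 + 7×4 + 6×2 = 171
Kira: 10×3 + 6×6 + 7×4 + 9×3 + 8×3 + 7×1 + 6×3 = 170
Alice: 10×6 + 6×1 + 7×2 + 9×1 + 8×2 + 7×6 + 6×6 = 183
Yara: 10×2 + 6×5 + 7×6 + 9×6 + 8×4 + 7×2 + 6×1 = 198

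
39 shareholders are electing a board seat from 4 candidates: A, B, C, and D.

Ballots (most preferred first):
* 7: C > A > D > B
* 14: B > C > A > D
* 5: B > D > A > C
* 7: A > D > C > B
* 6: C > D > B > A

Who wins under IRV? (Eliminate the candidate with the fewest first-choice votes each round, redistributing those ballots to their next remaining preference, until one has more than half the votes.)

Round 1: A 7, B 19, C 13, D 0. D eliminated.
Round 2: A 7, B 19, C 13. A eliminated.
Round 3: B 19, C 20. C has a majority (≥20).

C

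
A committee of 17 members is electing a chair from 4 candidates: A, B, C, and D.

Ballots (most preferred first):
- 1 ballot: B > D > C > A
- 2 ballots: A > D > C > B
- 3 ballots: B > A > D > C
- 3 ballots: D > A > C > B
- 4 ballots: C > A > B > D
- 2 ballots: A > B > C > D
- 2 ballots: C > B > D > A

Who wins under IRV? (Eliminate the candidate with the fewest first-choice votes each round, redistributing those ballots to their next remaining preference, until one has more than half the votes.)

Round 1: A 4, B 4, C 6, D 3. D eliminated.
Round 2: A 7, B 4, C 6. B eliminated.
Round 3: A 10, C 7. A has a majority (≥9).

A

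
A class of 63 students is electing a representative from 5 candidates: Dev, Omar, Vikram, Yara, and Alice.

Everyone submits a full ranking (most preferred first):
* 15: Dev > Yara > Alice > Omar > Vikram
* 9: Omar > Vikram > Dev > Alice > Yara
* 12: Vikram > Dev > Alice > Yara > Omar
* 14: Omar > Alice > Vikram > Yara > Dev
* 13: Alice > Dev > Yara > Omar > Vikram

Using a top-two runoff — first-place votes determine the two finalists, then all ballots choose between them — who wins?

Round 1 first-place votes: Dev 15, Omar 23, Vikram 12, Yara 0, Alice 13. Omar and Dev advance.
Runoff: Omar is ranked above Dev on 23 ballots, Dev above Omar on 40.

Dev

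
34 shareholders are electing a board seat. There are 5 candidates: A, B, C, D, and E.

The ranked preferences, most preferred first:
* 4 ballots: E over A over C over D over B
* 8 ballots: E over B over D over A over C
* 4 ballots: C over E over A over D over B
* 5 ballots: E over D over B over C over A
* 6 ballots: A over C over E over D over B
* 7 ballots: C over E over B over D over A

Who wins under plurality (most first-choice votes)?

E

First-place votes: A 6, B 0, C 11, D 0, E 17.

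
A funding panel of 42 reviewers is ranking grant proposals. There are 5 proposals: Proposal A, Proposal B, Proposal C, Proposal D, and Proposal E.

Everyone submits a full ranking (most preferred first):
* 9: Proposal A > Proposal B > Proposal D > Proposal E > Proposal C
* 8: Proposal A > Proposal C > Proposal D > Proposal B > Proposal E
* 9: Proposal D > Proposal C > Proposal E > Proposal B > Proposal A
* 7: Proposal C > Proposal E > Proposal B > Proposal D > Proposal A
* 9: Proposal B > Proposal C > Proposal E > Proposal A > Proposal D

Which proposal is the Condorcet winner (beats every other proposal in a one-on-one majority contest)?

Proposal C

Proposal C vs Proposal A: 25–17
Proposal C vs Proposal B: 24–18
Proposal C vs Proposal D: 24–18
Proposal C vs Proposal E: 33–9
Proposal C beats every other proposal.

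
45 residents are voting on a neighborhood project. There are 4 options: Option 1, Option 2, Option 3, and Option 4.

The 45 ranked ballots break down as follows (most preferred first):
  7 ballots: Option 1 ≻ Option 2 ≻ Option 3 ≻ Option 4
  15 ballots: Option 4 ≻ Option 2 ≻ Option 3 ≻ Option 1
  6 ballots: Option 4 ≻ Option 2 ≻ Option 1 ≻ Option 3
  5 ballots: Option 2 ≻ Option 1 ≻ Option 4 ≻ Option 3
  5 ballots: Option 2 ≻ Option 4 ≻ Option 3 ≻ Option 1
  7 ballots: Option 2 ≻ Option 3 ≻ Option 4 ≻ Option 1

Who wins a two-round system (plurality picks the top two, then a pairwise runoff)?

Option 2

Round 1 first-place votes: Option 1 7, Option 2 17, Option 3 0, Option 4 21. Option 4 and Option 2 advance.
Runoff: Option 4 is ranked above Option 2 on 21 ballots, Option 2 above Option 4 on 24.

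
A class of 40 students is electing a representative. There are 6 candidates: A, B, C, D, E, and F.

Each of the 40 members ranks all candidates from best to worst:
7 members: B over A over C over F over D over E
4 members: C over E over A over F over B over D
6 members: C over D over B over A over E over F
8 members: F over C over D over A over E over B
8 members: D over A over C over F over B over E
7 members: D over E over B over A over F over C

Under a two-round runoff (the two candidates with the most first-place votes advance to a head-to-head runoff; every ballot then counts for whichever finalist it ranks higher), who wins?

C

Round 1 first-place votes: A 0, B 7, C 10, D 15, E 0, F 8. D and C advance.
Runoff: D is ranked above C on 15 ballots, C above D on 25.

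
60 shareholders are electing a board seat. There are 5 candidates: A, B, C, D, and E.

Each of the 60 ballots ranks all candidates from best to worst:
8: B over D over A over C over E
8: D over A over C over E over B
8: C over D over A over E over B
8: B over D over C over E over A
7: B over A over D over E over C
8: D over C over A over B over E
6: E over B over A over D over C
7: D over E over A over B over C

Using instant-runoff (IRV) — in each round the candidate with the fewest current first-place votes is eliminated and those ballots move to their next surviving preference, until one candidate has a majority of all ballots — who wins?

Round 1: A 0, B 23, C 8, D 23, E 6. A eliminated.
Round 2: B 23, C 8, D 23, E 6. E eliminated.
Round 3: B 29, C 8, D 23. C eliminated.
Round 4: B 29, D 31. D has a majority (≥31).

D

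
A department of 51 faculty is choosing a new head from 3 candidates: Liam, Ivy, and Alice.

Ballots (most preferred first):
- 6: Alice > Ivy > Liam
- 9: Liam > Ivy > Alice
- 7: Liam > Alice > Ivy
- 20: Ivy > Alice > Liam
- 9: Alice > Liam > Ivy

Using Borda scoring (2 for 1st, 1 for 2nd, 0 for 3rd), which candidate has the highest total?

Liam: 6×0 + 9×2 + 7×2 + 20×0 + 9×1 = 41
Ivy: 6×1 + 9×1 + 7×0 + 20×2 + 9×0 = 55
Alice: 6×2 + 9×0 + 7×1 + 20×1 + 9×2 = 57

Alice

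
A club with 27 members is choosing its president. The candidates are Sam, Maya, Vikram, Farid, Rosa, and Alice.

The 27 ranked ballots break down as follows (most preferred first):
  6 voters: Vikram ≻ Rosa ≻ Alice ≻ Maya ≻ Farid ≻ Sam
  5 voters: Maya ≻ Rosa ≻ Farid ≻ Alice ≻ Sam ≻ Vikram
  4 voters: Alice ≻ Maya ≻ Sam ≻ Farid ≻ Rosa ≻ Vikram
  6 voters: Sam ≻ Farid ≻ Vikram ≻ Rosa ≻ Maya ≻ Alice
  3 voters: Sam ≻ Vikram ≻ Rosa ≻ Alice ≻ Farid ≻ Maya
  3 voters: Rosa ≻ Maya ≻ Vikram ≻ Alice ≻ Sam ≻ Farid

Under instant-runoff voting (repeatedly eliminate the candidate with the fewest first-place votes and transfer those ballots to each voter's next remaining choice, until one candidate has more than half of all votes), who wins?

Maya

Round 1: Sam 9, Maya 5, Vikram 6, Farid 0, Rosa 3, Alice 4. Farid eliminated.
Round 2: Sam 9, Maya 5, Vikram 6, Rosa 3, Alice 4. Rosa eliminated.
Round 3: Sam 9, Maya 8, Vikram 6, Alice 4. Alice eliminated.
Round 4: Sam 9, Maya 12, Vikram 6. Vikram eliminated.
Round 5: Sam 9, Maya 18. Maya has a majority (≥14).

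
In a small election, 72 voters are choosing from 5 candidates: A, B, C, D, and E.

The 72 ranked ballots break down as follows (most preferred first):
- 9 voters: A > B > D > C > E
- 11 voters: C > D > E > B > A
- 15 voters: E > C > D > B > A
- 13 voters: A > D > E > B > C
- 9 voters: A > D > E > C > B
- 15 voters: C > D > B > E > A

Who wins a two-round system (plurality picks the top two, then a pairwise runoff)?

C

Round 1 first-place votes: A 31, B 0, C 26, D 0, E 15. A and C advance.
Runoff: A is ranked above C on 31 ballots, C above A on 41.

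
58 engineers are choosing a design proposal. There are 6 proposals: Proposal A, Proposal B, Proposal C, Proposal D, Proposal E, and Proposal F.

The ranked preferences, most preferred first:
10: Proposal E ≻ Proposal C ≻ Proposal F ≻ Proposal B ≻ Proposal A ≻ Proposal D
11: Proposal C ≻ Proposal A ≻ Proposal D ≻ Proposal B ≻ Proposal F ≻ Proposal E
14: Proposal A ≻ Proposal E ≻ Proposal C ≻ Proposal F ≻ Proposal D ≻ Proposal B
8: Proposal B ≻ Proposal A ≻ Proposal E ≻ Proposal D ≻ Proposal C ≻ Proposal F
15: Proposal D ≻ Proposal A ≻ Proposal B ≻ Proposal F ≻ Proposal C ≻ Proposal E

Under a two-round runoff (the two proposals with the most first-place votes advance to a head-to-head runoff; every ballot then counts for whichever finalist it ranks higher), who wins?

Round 1 first-place votes: Proposal A 14, Proposal B 8, Proposal C 11, Proposal D 15, Proposal E 10, Proposal F 0. Proposal D and Proposal A advance.
Runoff: Proposal D is ranked above Proposal A on 15 ballots, Proposal A above Proposal D on 43.

Proposal A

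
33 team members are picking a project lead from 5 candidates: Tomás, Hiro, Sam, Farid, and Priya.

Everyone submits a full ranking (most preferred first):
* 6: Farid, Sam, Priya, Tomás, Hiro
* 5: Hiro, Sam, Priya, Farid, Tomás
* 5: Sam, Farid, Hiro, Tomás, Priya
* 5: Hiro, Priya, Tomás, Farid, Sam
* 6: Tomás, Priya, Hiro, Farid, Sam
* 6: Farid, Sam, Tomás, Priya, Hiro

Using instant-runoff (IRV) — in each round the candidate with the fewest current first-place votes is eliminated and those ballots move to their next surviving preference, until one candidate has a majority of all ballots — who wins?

Farid

Round 1: Tomás 6, Hiro 10, Sam 5, Farid 12, Priya 0. Priya eliminated.
Round 2: Tomás 6, Hiro 10, Sam 5, Farid 12. Sam eliminated.
Round 3: Tomás 6, Hiro 10, Farid 17. Farid has a majority (≥17).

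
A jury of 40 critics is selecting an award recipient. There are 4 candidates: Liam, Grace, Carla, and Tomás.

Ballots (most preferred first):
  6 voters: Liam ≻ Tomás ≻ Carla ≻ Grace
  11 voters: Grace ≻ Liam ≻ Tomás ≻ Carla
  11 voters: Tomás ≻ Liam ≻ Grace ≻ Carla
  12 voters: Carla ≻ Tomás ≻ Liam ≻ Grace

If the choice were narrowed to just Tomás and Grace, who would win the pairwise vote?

Tomás is ranked above Grace on 29 ballots; Grace above Tomás on 11.

Tomás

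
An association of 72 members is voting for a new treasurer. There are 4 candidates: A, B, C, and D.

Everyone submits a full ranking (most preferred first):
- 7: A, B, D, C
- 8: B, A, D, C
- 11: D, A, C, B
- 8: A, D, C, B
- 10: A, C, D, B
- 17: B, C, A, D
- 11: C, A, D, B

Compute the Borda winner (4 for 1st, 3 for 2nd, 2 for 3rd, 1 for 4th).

A: 7×4 + 8×3 + 11×3 + 8×4 + 10×4 + 17×2 + 11×3 = 224
B: 7×3 + 8×4 + 11×1 + 8×1 + 10×1 + 17×4 + 11×1 = 161
C: 7×1 + 8×1 + 11×2 + 8×2 + 10×3 + 17×3 + 11×4 = 178
D: 7×2 + 8×2 + 11×4 + 8×3 + 10×2 + 17×1 + 11×2 = 157

A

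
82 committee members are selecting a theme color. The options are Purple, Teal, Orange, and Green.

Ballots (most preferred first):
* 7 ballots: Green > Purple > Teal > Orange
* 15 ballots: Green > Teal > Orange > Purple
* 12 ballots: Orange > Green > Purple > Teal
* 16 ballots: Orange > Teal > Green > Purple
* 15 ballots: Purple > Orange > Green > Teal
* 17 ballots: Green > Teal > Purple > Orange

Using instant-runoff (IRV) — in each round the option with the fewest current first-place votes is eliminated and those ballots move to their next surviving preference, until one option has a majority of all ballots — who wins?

Round 1: Purple 15, Teal 0, Orange 28, Green 39. Teal eliminated.
Round 2: Purple 15, Orange 28, Green 39. Purple eliminated.
Round 3: Orange 43, Green 39. Orange has a majority (≥42).

Orange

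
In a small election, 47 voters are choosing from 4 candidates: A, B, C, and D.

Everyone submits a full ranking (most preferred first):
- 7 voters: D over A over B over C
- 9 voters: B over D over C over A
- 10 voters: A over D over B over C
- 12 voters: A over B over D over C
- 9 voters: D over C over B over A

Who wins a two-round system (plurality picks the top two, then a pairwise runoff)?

D

Round 1 first-place votes: A 22, B 9, C 0, D 16. A and D advance.
Runoff: A is ranked above D on 22 ballots, D above A on 25.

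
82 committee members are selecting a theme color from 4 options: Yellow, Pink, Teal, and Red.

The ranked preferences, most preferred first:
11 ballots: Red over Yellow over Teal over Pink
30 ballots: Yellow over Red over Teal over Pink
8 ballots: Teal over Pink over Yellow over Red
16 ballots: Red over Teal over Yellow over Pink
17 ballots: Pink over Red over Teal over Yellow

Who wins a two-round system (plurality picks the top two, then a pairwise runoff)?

Red

Round 1 first-place votes: Yellow 30, Pink 17, Teal 8, Red 27. Yellow and Red advance.
Runoff: Yellow is ranked above Red on 38 ballots, Red above Yellow on 44.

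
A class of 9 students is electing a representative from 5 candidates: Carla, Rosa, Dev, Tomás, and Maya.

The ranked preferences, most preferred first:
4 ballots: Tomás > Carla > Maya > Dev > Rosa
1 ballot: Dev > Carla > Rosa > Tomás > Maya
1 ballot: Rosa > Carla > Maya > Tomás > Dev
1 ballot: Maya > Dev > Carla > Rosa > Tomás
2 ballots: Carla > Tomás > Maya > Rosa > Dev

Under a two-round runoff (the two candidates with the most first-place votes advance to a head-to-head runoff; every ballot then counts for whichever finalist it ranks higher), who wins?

Carla

Round 1 first-place votes: Carla 2, Rosa 1, Dev 1, Tomás 4, Maya 1. Tomás and Carla advance.
Runoff: Tomás is ranked above Carla on 4 ballots, Carla above Tomás on 5.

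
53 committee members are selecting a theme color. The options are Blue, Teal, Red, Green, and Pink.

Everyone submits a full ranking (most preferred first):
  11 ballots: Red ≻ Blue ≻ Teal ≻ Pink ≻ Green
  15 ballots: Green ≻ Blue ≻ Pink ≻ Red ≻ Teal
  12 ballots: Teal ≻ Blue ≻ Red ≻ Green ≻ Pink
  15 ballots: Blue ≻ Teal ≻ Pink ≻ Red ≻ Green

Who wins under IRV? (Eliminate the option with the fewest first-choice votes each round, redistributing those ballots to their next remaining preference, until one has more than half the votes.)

Blue

Round 1: Blue 15, Teal 12, Red 11, Green 15, Pink 0. Pink eliminated.
Round 2: Blue 15, Teal 12, Red 11, Green 15. Red eliminated.
Round 3: Blue 26, Teal 12, Green 15. Teal eliminated.
Round 4: Blue 38, Green 15. Blue has a majority (≥27).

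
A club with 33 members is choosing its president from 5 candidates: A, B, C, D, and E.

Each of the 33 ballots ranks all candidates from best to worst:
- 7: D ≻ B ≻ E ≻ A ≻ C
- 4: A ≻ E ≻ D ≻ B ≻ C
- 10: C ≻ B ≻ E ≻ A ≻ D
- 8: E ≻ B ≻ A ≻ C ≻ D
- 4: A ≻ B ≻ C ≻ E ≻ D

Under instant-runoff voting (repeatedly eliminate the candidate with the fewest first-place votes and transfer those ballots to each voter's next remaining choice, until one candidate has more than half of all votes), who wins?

Round 1: A 8, B 0, C 10, D 7, E 8. B eliminated.
Round 2: A 8, C 10, D 7, E 8. D eliminated.
Round 3: A 8, C 10, E 15. A eliminated.
Round 4: C 14, E 19. E has a majority (≥17).

E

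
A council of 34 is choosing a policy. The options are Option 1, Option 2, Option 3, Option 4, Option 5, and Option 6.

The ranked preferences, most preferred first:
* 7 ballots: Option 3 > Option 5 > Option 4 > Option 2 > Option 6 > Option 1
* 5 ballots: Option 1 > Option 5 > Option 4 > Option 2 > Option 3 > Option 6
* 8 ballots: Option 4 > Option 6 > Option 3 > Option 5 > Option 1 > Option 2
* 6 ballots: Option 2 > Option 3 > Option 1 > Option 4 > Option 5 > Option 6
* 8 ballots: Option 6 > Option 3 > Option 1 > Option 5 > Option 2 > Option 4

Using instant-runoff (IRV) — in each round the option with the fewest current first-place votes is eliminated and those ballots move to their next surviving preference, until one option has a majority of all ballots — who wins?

Option 3

Round 1: Option 1 5, Option 2 6, Option 3 7, Option 4 8, Option 5 0, Option 6 8. Option 5 eliminated.
Round 2: Option 1 5, Option 2 6, Option 3 7, Option 4 8, Option 6 8. Option 1 eliminated.
Round 3: Option 2 6, Option 3 7, Option 4 13, Option 6 8. Option 2 eliminated.
Round 4: Option 3 13, Option 4 13, Option 6 8. Option 6 eliminated.
Round 5: Option 3 21, Option 4 13. Option 3 has a majority (≥18).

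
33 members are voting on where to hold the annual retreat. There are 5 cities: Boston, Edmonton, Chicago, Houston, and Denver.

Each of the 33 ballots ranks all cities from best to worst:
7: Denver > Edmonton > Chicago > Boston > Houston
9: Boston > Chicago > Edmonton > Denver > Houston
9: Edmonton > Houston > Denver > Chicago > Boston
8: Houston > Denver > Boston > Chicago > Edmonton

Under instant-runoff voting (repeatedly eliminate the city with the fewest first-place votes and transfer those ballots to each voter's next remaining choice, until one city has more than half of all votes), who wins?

Boston

Round 1: Boston 9, Edmonton 9, Chicago 0, Houston 8, Denver 7. Chicago eliminated.
Round 2: Boston 9, Edmonton 9, Houston 8, Denver 7. Denver eliminated.
Round 3: Boston 9, Edmonton 16, Houston 8. Houston eliminated.
Round 4: Boston 17, Edmonton 16. Boston has a majority (≥17).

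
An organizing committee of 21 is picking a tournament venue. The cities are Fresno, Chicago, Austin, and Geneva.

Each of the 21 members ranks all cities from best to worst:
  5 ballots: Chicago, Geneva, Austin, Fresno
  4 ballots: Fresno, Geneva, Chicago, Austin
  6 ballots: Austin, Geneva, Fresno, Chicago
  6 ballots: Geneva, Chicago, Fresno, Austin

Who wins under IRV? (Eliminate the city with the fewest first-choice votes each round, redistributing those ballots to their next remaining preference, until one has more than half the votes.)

Round 1: Fresno 4, Chicago 5, Austin 6, Geneva 6. Fresno eliminated.
Round 2: Chicago 5, Austin 6, Geneva 10. Chicago eliminated.
Round 3: Austin 6, Geneva 15. Geneva has a majority (≥11).

Geneva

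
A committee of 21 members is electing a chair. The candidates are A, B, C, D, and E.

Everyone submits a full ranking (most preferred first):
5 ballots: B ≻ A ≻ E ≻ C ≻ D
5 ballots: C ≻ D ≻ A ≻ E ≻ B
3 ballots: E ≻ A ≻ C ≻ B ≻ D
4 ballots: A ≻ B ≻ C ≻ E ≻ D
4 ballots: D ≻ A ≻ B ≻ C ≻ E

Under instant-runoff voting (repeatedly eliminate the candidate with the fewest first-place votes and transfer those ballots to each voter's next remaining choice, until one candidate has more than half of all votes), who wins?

A

Round 1: A 4, B 5, C 5, D 4, E 3. E eliminated.
Round 2: A 7, B 5, C 5, D 4. D eliminated.
Round 3: A 11, B 5, C 5. A has a majority (≥11).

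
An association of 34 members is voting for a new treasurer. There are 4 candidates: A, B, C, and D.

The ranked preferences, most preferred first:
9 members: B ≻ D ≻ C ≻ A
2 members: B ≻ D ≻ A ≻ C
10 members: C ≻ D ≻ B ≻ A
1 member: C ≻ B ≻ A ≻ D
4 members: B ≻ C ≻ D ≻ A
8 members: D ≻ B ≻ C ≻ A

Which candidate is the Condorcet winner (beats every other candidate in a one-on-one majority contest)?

D vs A: 33–1
D vs B: 18–16
D vs C: 19–15
D beats every other candidate.

D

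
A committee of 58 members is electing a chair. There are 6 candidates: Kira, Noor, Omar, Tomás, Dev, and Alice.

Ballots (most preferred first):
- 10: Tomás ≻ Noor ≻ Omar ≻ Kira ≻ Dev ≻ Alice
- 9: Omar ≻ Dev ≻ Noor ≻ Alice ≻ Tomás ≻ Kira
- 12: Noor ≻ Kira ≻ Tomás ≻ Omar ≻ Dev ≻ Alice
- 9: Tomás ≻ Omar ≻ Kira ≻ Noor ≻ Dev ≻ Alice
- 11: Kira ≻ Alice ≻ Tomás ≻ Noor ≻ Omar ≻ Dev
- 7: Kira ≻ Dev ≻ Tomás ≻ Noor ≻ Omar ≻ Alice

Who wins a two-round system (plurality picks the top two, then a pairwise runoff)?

Kira

Round 1 first-place votes: Kira 18, Noor 12, Omar 9, Tomás 19, Dev 0, Alice 0. Tomás and Kira advance.
Runoff: Tomás is ranked above Kira on 28 ballots, Kira above Tomás on 30.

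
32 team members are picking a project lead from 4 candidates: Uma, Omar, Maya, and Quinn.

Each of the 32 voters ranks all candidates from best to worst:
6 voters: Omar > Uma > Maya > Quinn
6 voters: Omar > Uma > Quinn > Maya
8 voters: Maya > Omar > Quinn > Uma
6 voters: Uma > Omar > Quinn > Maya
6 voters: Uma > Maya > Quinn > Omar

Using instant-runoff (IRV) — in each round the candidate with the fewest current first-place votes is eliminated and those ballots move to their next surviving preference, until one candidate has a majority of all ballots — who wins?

Omar

Round 1: Uma 12, Omar 12, Maya 8, Quinn 0. Quinn eliminated.
Round 2: Uma 12, Omar 12, Maya 8. Maya eliminated.
Round 3: Uma 12, Omar 20. Omar has a majority (≥17).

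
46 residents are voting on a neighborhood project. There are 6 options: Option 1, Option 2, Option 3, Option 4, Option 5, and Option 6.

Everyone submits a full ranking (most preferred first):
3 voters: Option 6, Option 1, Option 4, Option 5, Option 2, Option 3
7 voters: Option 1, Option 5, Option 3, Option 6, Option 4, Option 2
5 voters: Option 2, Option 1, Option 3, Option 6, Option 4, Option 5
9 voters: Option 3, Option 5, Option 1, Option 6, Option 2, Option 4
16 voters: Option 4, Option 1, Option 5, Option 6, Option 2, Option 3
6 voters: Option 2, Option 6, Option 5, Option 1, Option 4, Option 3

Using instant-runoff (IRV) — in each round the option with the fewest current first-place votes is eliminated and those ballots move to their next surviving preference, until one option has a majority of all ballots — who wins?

Round 1: Option 1 7, Option 2 11, Option 3 9, Option 4 16, Option 5 0, Option 6 3. Option 5 eliminated.
Round 2: Option 1 7, Option 2 11, Option 3 9, Option 4 16, Option 6 3. Option 6 eliminated.
Round 3: Option 1 10, Option 2 11, Option 3 9, Option 4 16. Option 3 eliminated.
Round 4: Option 1 19, Option 2 11, Option 4 16. Option 2 eliminated.
Round 5: Option 1 30, Option 4 16. Option 1 has a majority (≥24).

Option 1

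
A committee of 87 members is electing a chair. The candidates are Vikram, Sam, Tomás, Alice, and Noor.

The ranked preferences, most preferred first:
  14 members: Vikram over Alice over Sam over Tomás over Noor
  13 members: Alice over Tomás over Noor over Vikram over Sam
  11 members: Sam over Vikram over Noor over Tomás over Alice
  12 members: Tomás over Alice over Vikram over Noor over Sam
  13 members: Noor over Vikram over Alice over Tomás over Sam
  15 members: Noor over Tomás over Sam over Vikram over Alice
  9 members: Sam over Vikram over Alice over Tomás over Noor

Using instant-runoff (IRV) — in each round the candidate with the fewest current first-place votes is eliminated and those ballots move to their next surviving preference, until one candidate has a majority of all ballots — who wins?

Round 1: Vikram 14, Sam 20, Tomás 12, Alice 13, Noor 28. Tomás eliminated.
Round 2: Vikram 14, Sam 20, Alice 25, Noor 28. Vikram eliminated.
Round 3: Sam 20, Alice 39, Noor 28. Sam eliminated.
Round 4: Alice 48, Noor 39. Alice has a majority (≥44).

Alice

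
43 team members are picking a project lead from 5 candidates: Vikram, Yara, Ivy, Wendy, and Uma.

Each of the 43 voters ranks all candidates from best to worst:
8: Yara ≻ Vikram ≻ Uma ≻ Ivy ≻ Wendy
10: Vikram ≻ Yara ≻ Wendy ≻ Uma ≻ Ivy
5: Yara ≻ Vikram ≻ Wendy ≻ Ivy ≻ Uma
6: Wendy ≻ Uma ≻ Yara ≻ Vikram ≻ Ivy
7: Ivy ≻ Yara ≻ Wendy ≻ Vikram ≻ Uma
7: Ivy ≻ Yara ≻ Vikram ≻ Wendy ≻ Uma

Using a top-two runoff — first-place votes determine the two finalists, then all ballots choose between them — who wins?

Yara

Round 1 first-place votes: Vikram 10, Yara 13, Ivy 14, Wendy 6, Uma 0. Ivy and Yara advance.
Runoff: Ivy is ranked above Yara on 14 ballots, Yara above Ivy on 29.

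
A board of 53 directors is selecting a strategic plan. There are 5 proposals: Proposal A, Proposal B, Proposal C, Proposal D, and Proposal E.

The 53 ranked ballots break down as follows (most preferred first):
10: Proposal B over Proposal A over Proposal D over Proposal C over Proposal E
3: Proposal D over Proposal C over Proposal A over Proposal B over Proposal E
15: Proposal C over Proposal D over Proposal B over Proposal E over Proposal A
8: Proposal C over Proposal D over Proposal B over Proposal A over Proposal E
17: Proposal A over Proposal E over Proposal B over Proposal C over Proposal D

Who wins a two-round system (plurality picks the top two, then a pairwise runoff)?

Proposal A

Round 1 first-place votes: Proposal A 17, Proposal B 10, Proposal C 23, Proposal D 3, Proposal E 0. Proposal C and Proposal A advance.
Runoff: Proposal C is ranked above Proposal A on 26 ballots, Proposal A above Proposal C on 27.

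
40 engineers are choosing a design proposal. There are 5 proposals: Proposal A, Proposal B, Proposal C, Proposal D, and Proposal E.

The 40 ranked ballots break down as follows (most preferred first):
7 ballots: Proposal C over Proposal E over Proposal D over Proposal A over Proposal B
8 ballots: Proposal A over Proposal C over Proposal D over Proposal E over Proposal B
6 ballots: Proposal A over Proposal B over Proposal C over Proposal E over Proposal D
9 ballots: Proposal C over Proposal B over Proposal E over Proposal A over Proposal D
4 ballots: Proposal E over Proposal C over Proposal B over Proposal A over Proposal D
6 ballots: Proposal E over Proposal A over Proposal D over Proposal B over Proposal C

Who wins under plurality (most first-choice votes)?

Proposal C

First-place votes: Proposal A 14, Proposal B 0, Proposal C 16, Proposal D 0, Proposal E 10.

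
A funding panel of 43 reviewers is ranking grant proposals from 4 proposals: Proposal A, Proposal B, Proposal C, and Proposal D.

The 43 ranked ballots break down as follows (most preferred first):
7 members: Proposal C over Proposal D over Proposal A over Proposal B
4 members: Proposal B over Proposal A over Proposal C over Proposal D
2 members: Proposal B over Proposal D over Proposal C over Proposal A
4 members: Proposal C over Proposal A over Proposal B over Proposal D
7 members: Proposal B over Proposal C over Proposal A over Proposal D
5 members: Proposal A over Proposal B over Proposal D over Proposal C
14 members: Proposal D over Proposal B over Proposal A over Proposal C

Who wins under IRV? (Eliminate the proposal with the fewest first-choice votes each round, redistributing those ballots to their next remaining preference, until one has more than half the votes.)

Round 1: Proposal A 5, Proposal B 13, Proposal C 11, Proposal D 14. Proposal A eliminated.
Round 2: Proposal B 18, Proposal C 11, Proposal D 14. Proposal C eliminated.
Round 3: Proposal B 22, Proposal D 21. Proposal B has a majority (≥22).

Proposal B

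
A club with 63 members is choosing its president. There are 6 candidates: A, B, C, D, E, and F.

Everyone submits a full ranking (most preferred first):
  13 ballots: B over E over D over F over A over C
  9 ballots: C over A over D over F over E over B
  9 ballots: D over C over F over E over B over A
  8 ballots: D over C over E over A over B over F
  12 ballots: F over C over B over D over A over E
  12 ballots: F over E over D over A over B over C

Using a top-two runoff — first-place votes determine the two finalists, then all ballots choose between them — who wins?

Round 1 first-place votes: A 0, B 13, C 9, D 17, E 0, F 24. F and D advance.
Runoff: F is ranked above D on 24 ballots, D above F on 39.

D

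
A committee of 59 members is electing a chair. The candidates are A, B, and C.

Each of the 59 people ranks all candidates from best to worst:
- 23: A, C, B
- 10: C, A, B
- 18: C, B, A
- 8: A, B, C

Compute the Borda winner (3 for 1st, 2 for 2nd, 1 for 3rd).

C

A: 23×3 + 10×2 + 18×1 + 8×3 = 131
B: 23×1 + 10×1 + 18×2 + 8×2 = 85
C: 23×2 + 10×3 + 18×3 + 8×1 = 138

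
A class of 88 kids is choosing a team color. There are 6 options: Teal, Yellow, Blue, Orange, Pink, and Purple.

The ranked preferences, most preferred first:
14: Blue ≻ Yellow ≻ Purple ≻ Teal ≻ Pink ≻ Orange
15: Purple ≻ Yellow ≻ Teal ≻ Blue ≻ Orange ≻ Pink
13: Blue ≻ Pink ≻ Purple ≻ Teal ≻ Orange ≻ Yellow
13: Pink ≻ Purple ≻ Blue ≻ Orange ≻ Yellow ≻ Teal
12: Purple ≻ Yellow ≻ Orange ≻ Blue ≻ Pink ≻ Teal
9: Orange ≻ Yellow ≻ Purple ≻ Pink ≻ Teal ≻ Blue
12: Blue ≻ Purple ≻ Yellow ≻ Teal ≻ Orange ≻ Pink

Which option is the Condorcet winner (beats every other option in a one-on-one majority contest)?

Purple vs Teal: 88–0
Purple vs Yellow: 65–23
Purple vs Blue: 49–39
Purple vs Orange: 79–9
Purple vs Pink: 62–26
Purple beats every other option.

Purple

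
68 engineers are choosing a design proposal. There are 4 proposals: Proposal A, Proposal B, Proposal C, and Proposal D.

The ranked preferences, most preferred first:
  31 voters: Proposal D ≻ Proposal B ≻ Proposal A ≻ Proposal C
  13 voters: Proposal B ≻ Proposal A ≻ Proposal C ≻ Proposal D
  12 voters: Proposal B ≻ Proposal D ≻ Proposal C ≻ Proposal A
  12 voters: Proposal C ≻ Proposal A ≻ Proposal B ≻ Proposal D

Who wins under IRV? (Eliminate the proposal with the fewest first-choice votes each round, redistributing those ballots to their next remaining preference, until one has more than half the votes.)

Proposal B

Round 1: Proposal A 0, Proposal B 25, Proposal C 12, Proposal D 31. Proposal A eliminated.
Round 2: Proposal B 25, Proposal C 12, Proposal D 31. Proposal C eliminated.
Round 3: Proposal B 37, Proposal D 31. Proposal B has a majority (≥35).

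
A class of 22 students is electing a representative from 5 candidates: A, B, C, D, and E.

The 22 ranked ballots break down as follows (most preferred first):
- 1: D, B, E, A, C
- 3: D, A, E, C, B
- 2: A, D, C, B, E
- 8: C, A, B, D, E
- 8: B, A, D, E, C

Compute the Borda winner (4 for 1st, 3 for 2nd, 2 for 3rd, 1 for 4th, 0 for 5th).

A

A: 1×1 + 3×3 + 2×4 + 8×3 + 8×3 = 66
B: 1×3 + 3×0 + 2×1 + 8×2 + 8×4 = 53
C: 1×0 + 3×1 + 2×2 + 8×4 + 8×0 = 39
D: 1×4 + 3×4 + 2×3 + 8×1 + 8×2 = 46
E: 1×2 + 3×2 + 2×0 + 8×0 + 8×1 = 16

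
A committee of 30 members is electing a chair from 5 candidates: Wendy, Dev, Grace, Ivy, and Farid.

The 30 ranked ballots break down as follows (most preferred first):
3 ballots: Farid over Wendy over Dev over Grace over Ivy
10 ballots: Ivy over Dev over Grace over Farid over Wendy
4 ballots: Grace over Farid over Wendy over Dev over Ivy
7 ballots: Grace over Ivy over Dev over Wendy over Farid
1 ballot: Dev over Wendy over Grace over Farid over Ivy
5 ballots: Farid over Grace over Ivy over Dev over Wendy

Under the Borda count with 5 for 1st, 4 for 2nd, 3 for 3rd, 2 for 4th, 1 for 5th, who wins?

Grace

Wendy: 3×4 + 10×1 + 4×3 + 7×2 + 1×4 + 5×1 = 57
Dev: 3×3 + 10×4 + 4×2 + 7×3 + 1×5 + 5×2 = 93
Grace: 3×2 + 10×3 + 4×5 + 7×5 + 1×3 + 5×4 = 114
Ivy: 3×1 + 10×5 + 4×1 + 7×4 + 1×1 + 5×3 = 101
Farid: 3×5 + 10×2 + 4×4 + 7×1 + 1×2 + 5×5 = 85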